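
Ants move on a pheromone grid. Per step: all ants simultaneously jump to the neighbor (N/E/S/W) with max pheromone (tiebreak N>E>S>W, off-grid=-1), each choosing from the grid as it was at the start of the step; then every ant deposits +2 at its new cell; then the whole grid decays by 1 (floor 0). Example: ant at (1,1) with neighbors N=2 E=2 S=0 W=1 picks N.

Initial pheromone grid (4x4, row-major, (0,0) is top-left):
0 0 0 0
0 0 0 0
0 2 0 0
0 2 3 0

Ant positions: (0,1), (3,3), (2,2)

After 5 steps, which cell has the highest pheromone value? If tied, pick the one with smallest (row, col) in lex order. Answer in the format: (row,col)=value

Step 1: ant0:(0,1)->E->(0,2) | ant1:(3,3)->W->(3,2) | ant2:(2,2)->S->(3,2)
  grid max=6 at (3,2)
Step 2: ant0:(0,2)->E->(0,3) | ant1:(3,2)->W->(3,1) | ant2:(3,2)->W->(3,1)
  grid max=5 at (3,2)
Step 3: ant0:(0,3)->S->(1,3) | ant1:(3,1)->E->(3,2) | ant2:(3,1)->E->(3,2)
  grid max=8 at (3,2)
Step 4: ant0:(1,3)->N->(0,3) | ant1:(3,2)->W->(3,1) | ant2:(3,2)->W->(3,1)
  grid max=7 at (3,2)
Step 5: ant0:(0,3)->S->(1,3) | ant1:(3,1)->E->(3,2) | ant2:(3,1)->E->(3,2)
  grid max=10 at (3,2)
Final grid:
  0 0 0 0
  0 0 0 1
  0 0 0 0
  0 5 10 0
Max pheromone 10 at (3,2)

Answer: (3,2)=10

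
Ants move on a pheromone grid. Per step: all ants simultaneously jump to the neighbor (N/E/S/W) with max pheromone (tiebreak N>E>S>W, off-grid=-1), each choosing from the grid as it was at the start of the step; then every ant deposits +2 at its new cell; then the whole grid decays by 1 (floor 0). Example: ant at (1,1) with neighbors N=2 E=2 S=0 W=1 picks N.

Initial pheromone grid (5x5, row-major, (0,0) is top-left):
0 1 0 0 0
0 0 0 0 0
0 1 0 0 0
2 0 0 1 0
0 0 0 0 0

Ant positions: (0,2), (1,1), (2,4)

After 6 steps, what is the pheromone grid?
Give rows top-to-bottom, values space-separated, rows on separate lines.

After step 1: ants at (0,1),(0,1),(1,4)
  0 4 0 0 0
  0 0 0 0 1
  0 0 0 0 0
  1 0 0 0 0
  0 0 0 0 0
After step 2: ants at (0,2),(0,2),(0,4)
  0 3 3 0 1
  0 0 0 0 0
  0 0 0 0 0
  0 0 0 0 0
  0 0 0 0 0
After step 3: ants at (0,1),(0,1),(1,4)
  0 6 2 0 0
  0 0 0 0 1
  0 0 0 0 0
  0 0 0 0 0
  0 0 0 0 0
After step 4: ants at (0,2),(0,2),(0,4)
  0 5 5 0 1
  0 0 0 0 0
  0 0 0 0 0
  0 0 0 0 0
  0 0 0 0 0
After step 5: ants at (0,1),(0,1),(1,4)
  0 8 4 0 0
  0 0 0 0 1
  0 0 0 0 0
  0 0 0 0 0
  0 0 0 0 0
After step 6: ants at (0,2),(0,2),(0,4)
  0 7 7 0 1
  0 0 0 0 0
  0 0 0 0 0
  0 0 0 0 0
  0 0 0 0 0

0 7 7 0 1
0 0 0 0 0
0 0 0 0 0
0 0 0 0 0
0 0 0 0 0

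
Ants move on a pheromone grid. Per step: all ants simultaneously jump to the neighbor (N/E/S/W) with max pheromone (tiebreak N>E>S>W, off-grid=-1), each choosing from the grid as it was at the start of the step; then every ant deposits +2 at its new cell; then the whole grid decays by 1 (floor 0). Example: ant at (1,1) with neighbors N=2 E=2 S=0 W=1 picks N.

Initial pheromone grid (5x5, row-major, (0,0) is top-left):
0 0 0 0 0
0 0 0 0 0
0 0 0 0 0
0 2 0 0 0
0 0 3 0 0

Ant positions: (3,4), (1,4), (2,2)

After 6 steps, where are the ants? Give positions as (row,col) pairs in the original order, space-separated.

Step 1: ant0:(3,4)->N->(2,4) | ant1:(1,4)->N->(0,4) | ant2:(2,2)->N->(1,2)
  grid max=2 at (4,2)
Step 2: ant0:(2,4)->N->(1,4) | ant1:(0,4)->S->(1,4) | ant2:(1,2)->N->(0,2)
  grid max=3 at (1,4)
Step 3: ant0:(1,4)->N->(0,4) | ant1:(1,4)->N->(0,4) | ant2:(0,2)->E->(0,3)
  grid max=3 at (0,4)
Step 4: ant0:(0,4)->S->(1,4) | ant1:(0,4)->S->(1,4) | ant2:(0,3)->E->(0,4)
  grid max=5 at (1,4)
Step 5: ant0:(1,4)->N->(0,4) | ant1:(1,4)->N->(0,4) | ant2:(0,4)->S->(1,4)
  grid max=7 at (0,4)
Step 6: ant0:(0,4)->S->(1,4) | ant1:(0,4)->S->(1,4) | ant2:(1,4)->N->(0,4)
  grid max=9 at (1,4)

(1,4) (1,4) (0,4)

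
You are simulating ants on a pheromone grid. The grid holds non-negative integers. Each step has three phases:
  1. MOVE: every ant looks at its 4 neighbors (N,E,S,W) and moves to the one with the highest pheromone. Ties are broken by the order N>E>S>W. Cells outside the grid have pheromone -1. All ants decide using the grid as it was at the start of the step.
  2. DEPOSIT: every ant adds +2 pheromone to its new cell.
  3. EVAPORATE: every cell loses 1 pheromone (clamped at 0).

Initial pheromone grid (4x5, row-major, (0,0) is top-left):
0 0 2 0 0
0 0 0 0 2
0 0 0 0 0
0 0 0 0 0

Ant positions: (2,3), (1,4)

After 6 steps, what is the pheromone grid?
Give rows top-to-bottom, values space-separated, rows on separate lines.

After step 1: ants at (1,3),(0,4)
  0 0 1 0 1
  0 0 0 1 1
  0 0 0 0 0
  0 0 0 0 0
After step 2: ants at (1,4),(1,4)
  0 0 0 0 0
  0 0 0 0 4
  0 0 0 0 0
  0 0 0 0 0
After step 3: ants at (0,4),(0,4)
  0 0 0 0 3
  0 0 0 0 3
  0 0 0 0 0
  0 0 0 0 0
After step 4: ants at (1,4),(1,4)
  0 0 0 0 2
  0 0 0 0 6
  0 0 0 0 0
  0 0 0 0 0
After step 5: ants at (0,4),(0,4)
  0 0 0 0 5
  0 0 0 0 5
  0 0 0 0 0
  0 0 0 0 0
After step 6: ants at (1,4),(1,4)
  0 0 0 0 4
  0 0 0 0 8
  0 0 0 0 0
  0 0 0 0 0

0 0 0 0 4
0 0 0 0 8
0 0 0 0 0
0 0 0 0 0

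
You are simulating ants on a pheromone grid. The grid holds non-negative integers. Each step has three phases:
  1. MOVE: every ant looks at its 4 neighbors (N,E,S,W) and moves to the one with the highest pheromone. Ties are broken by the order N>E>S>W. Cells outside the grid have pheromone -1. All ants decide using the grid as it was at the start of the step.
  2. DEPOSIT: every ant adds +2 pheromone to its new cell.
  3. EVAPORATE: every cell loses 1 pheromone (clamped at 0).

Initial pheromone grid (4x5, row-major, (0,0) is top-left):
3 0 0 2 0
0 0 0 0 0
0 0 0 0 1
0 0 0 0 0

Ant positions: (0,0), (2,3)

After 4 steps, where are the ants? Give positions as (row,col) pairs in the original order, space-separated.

Step 1: ant0:(0,0)->E->(0,1) | ant1:(2,3)->E->(2,4)
  grid max=2 at (0,0)
Step 2: ant0:(0,1)->W->(0,0) | ant1:(2,4)->N->(1,4)
  grid max=3 at (0,0)
Step 3: ant0:(0,0)->E->(0,1) | ant1:(1,4)->S->(2,4)
  grid max=2 at (0,0)
Step 4: ant0:(0,1)->W->(0,0) | ant1:(2,4)->N->(1,4)
  grid max=3 at (0,0)

(0,0) (1,4)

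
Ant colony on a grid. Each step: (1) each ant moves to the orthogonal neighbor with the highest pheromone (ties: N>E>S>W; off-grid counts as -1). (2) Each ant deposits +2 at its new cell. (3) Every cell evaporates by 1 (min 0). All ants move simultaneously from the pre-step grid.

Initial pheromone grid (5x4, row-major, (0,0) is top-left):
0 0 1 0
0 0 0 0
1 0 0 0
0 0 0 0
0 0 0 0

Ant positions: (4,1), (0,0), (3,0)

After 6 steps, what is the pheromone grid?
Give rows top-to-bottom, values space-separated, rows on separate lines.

After step 1: ants at (3,1),(0,1),(2,0)
  0 1 0 0
  0 0 0 0
  2 0 0 0
  0 1 0 0
  0 0 0 0
After step 2: ants at (2,1),(0,2),(1,0)
  0 0 1 0
  1 0 0 0
  1 1 0 0
  0 0 0 0
  0 0 0 0
After step 3: ants at (2,0),(0,3),(2,0)
  0 0 0 1
  0 0 0 0
  4 0 0 0
  0 0 0 0
  0 0 0 0
After step 4: ants at (1,0),(1,3),(1,0)
  0 0 0 0
  3 0 0 1
  3 0 0 0
  0 0 0 0
  0 0 0 0
After step 5: ants at (2,0),(0,3),(2,0)
  0 0 0 1
  2 0 0 0
  6 0 0 0
  0 0 0 0
  0 0 0 0
After step 6: ants at (1,0),(1,3),(1,0)
  0 0 0 0
  5 0 0 1
  5 0 0 0
  0 0 0 0
  0 0 0 0

0 0 0 0
5 0 0 1
5 0 0 0
0 0 0 0
0 0 0 0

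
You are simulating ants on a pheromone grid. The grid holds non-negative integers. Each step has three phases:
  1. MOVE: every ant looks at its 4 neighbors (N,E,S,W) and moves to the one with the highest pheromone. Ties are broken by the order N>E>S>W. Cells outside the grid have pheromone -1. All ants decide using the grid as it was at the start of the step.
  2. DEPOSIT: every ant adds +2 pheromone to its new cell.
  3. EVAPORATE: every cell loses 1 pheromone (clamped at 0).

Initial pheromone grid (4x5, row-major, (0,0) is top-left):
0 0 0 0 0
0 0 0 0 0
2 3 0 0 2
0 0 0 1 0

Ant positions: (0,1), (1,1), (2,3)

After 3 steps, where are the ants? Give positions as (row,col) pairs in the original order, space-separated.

Step 1: ant0:(0,1)->E->(0,2) | ant1:(1,1)->S->(2,1) | ant2:(2,3)->E->(2,4)
  grid max=4 at (2,1)
Step 2: ant0:(0,2)->E->(0,3) | ant1:(2,1)->W->(2,0) | ant2:(2,4)->N->(1,4)
  grid max=3 at (2,1)
Step 3: ant0:(0,3)->E->(0,4) | ant1:(2,0)->E->(2,1) | ant2:(1,4)->S->(2,4)
  grid max=4 at (2,1)

(0,4) (2,1) (2,4)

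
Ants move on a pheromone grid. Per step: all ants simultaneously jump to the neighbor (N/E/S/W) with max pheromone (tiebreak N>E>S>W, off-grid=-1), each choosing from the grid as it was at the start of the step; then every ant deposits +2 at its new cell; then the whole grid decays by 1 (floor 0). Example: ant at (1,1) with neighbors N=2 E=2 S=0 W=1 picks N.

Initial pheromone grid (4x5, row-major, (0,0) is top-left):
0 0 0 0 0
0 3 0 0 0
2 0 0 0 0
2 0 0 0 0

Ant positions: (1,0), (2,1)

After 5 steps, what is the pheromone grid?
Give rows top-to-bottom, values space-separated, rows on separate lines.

After step 1: ants at (1,1),(1,1)
  0 0 0 0 0
  0 6 0 0 0
  1 0 0 0 0
  1 0 0 0 0
After step 2: ants at (0,1),(0,1)
  0 3 0 0 0
  0 5 0 0 0
  0 0 0 0 0
  0 0 0 0 0
After step 3: ants at (1,1),(1,1)
  0 2 0 0 0
  0 8 0 0 0
  0 0 0 0 0
  0 0 0 0 0
After step 4: ants at (0,1),(0,1)
  0 5 0 0 0
  0 7 0 0 0
  0 0 0 0 0
  0 0 0 0 0
After step 5: ants at (1,1),(1,1)
  0 4 0 0 0
  0 10 0 0 0
  0 0 0 0 0
  0 0 0 0 0

0 4 0 0 0
0 10 0 0 0
0 0 0 0 0
0 0 0 0 0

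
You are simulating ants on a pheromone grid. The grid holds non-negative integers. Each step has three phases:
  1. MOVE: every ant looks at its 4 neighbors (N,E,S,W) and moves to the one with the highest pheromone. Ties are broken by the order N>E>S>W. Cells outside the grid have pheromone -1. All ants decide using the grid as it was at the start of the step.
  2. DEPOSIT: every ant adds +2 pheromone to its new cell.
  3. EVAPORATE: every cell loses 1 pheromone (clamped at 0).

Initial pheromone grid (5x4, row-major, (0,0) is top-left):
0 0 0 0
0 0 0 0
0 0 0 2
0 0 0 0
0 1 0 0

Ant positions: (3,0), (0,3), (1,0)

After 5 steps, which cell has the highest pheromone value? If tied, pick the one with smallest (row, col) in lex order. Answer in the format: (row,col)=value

Step 1: ant0:(3,0)->N->(2,0) | ant1:(0,3)->S->(1,3) | ant2:(1,0)->N->(0,0)
  grid max=1 at (0,0)
Step 2: ant0:(2,0)->N->(1,0) | ant1:(1,3)->S->(2,3) | ant2:(0,0)->E->(0,1)
  grid max=2 at (2,3)
Step 3: ant0:(1,0)->N->(0,0) | ant1:(2,3)->N->(1,3) | ant2:(0,1)->E->(0,2)
  grid max=1 at (0,0)
Step 4: ant0:(0,0)->E->(0,1) | ant1:(1,3)->S->(2,3) | ant2:(0,2)->E->(0,3)
  grid max=2 at (2,3)
Step 5: ant0:(0,1)->E->(0,2) | ant1:(2,3)->N->(1,3) | ant2:(0,3)->S->(1,3)
  grid max=3 at (1,3)
Final grid:
  0 0 1 0
  0 0 0 3
  0 0 0 1
  0 0 0 0
  0 0 0 0
Max pheromone 3 at (1,3)

Answer: (1,3)=3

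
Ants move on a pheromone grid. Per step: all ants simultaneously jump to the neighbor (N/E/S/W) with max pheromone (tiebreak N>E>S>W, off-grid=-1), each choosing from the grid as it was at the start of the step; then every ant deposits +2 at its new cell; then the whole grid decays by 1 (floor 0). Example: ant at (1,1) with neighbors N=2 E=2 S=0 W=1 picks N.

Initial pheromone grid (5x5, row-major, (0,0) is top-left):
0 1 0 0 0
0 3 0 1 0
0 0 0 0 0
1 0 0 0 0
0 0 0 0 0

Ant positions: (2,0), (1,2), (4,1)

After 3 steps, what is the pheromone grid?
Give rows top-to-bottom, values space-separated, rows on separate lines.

After step 1: ants at (3,0),(1,1),(3,1)
  0 0 0 0 0
  0 4 0 0 0
  0 0 0 0 0
  2 1 0 0 0
  0 0 0 0 0
After step 2: ants at (3,1),(0,1),(3,0)
  0 1 0 0 0
  0 3 0 0 0
  0 0 0 0 0
  3 2 0 0 0
  0 0 0 0 0
After step 3: ants at (3,0),(1,1),(3,1)
  0 0 0 0 0
  0 4 0 0 0
  0 0 0 0 0
  4 3 0 0 0
  0 0 0 0 0

0 0 0 0 0
0 4 0 0 0
0 0 0 0 0
4 3 0 0 0
0 0 0 0 0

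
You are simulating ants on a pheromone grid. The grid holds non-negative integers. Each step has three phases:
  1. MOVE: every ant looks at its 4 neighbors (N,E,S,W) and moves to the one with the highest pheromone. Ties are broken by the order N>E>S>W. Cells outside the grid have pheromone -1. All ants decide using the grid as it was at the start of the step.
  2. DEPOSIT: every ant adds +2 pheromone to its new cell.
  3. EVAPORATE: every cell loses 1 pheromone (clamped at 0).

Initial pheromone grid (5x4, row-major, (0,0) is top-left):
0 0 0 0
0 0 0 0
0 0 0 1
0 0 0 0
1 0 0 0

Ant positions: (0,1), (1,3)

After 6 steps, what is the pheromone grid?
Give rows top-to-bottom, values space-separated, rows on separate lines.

After step 1: ants at (0,2),(2,3)
  0 0 1 0
  0 0 0 0
  0 0 0 2
  0 0 0 0
  0 0 0 0
After step 2: ants at (0,3),(1,3)
  0 0 0 1
  0 0 0 1
  0 0 0 1
  0 0 0 0
  0 0 0 0
After step 3: ants at (1,3),(0,3)
  0 0 0 2
  0 0 0 2
  0 0 0 0
  0 0 0 0
  0 0 0 0
After step 4: ants at (0,3),(1,3)
  0 0 0 3
  0 0 0 3
  0 0 0 0
  0 0 0 0
  0 0 0 0
After step 5: ants at (1,3),(0,3)
  0 0 0 4
  0 0 0 4
  0 0 0 0
  0 0 0 0
  0 0 0 0
After step 6: ants at (0,3),(1,3)
  0 0 0 5
  0 0 0 5
  0 0 0 0
  0 0 0 0
  0 0 0 0

0 0 0 5
0 0 0 5
0 0 0 0
0 0 0 0
0 0 0 0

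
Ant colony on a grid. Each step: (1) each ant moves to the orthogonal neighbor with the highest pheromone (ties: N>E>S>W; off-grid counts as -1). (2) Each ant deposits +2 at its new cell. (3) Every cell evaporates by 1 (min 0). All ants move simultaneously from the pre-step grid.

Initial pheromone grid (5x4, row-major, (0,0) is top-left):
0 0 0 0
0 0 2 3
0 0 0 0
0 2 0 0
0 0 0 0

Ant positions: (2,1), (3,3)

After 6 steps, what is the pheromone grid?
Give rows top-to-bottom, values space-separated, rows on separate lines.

After step 1: ants at (3,1),(2,3)
  0 0 0 0
  0 0 1 2
  0 0 0 1
  0 3 0 0
  0 0 0 0
After step 2: ants at (2,1),(1,3)
  0 0 0 0
  0 0 0 3
  0 1 0 0
  0 2 0 0
  0 0 0 0
After step 3: ants at (3,1),(0,3)
  0 0 0 1
  0 0 0 2
  0 0 0 0
  0 3 0 0
  0 0 0 0
After step 4: ants at (2,1),(1,3)
  0 0 0 0
  0 0 0 3
  0 1 0 0
  0 2 0 0
  0 0 0 0
After step 5: ants at (3,1),(0,3)
  0 0 0 1
  0 0 0 2
  0 0 0 0
  0 3 0 0
  0 0 0 0
After step 6: ants at (2,1),(1,3)
  0 0 0 0
  0 0 0 3
  0 1 0 0
  0 2 0 0
  0 0 0 0

0 0 0 0
0 0 0 3
0 1 0 0
0 2 0 0
0 0 0 0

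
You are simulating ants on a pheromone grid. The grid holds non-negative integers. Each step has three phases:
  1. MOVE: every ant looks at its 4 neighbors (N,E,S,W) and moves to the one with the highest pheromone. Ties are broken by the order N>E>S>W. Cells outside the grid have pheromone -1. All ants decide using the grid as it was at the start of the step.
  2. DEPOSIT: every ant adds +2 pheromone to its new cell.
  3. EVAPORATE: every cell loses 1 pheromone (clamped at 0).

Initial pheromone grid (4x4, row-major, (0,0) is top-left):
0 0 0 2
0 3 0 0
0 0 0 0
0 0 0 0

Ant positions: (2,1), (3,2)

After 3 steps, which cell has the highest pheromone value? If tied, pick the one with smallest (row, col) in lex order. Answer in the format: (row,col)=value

Step 1: ant0:(2,1)->N->(1,1) | ant1:(3,2)->N->(2,2)
  grid max=4 at (1,1)
Step 2: ant0:(1,1)->N->(0,1) | ant1:(2,2)->N->(1,2)
  grid max=3 at (1,1)
Step 3: ant0:(0,1)->S->(1,1) | ant1:(1,2)->W->(1,1)
  grid max=6 at (1,1)
Final grid:
  0 0 0 0
  0 6 0 0
  0 0 0 0
  0 0 0 0
Max pheromone 6 at (1,1)

Answer: (1,1)=6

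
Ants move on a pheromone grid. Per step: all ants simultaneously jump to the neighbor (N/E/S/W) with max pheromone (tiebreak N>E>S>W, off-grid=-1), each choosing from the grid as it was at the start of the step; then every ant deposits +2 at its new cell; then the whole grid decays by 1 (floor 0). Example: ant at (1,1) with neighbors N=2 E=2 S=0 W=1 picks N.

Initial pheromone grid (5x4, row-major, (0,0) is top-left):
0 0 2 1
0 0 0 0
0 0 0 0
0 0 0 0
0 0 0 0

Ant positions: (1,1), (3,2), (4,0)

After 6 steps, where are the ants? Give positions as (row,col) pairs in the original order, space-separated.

Step 1: ant0:(1,1)->N->(0,1) | ant1:(3,2)->N->(2,2) | ant2:(4,0)->N->(3,0)
  grid max=1 at (0,1)
Step 2: ant0:(0,1)->E->(0,2) | ant1:(2,2)->N->(1,2) | ant2:(3,0)->N->(2,0)
  grid max=2 at (0,2)
Step 3: ant0:(0,2)->S->(1,2) | ant1:(1,2)->N->(0,2) | ant2:(2,0)->N->(1,0)
  grid max=3 at (0,2)
Step 4: ant0:(1,2)->N->(0,2) | ant1:(0,2)->S->(1,2) | ant2:(1,0)->N->(0,0)
  grid max=4 at (0,2)
Step 5: ant0:(0,2)->S->(1,2) | ant1:(1,2)->N->(0,2) | ant2:(0,0)->E->(0,1)
  grid max=5 at (0,2)
Step 6: ant0:(1,2)->N->(0,2) | ant1:(0,2)->S->(1,2) | ant2:(0,1)->E->(0,2)
  grid max=8 at (0,2)

(0,2) (1,2) (0,2)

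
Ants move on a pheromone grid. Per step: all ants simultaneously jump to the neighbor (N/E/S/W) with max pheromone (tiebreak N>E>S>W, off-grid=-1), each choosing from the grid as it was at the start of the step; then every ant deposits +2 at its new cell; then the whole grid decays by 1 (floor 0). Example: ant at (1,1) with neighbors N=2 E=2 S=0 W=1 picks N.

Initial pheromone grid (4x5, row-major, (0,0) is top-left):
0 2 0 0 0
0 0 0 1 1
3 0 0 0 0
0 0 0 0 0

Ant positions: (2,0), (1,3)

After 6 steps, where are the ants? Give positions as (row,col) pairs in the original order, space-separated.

Step 1: ant0:(2,0)->N->(1,0) | ant1:(1,3)->E->(1,4)
  grid max=2 at (1,4)
Step 2: ant0:(1,0)->S->(2,0) | ant1:(1,4)->N->(0,4)
  grid max=3 at (2,0)
Step 3: ant0:(2,0)->N->(1,0) | ant1:(0,4)->S->(1,4)
  grid max=2 at (1,4)
Step 4: ant0:(1,0)->S->(2,0) | ant1:(1,4)->N->(0,4)
  grid max=3 at (2,0)
Step 5: ant0:(2,0)->N->(1,0) | ant1:(0,4)->S->(1,4)
  grid max=2 at (1,4)
Step 6: ant0:(1,0)->S->(2,0) | ant1:(1,4)->N->(0,4)
  grid max=3 at (2,0)

(2,0) (0,4)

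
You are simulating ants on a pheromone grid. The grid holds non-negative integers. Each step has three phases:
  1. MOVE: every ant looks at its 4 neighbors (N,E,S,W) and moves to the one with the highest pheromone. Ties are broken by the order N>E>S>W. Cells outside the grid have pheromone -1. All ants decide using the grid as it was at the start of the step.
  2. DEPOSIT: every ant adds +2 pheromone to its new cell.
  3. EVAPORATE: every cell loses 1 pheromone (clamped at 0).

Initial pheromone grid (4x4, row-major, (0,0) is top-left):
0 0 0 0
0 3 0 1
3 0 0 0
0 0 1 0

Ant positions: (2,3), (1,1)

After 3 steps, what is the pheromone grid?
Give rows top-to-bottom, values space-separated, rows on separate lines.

After step 1: ants at (1,3),(0,1)
  0 1 0 0
  0 2 0 2
  2 0 0 0
  0 0 0 0
After step 2: ants at (0,3),(1,1)
  0 0 0 1
  0 3 0 1
  1 0 0 0
  0 0 0 0
After step 3: ants at (1,3),(0,1)
  0 1 0 0
  0 2 0 2
  0 0 0 0
  0 0 0 0

0 1 0 0
0 2 0 2
0 0 0 0
0 0 0 0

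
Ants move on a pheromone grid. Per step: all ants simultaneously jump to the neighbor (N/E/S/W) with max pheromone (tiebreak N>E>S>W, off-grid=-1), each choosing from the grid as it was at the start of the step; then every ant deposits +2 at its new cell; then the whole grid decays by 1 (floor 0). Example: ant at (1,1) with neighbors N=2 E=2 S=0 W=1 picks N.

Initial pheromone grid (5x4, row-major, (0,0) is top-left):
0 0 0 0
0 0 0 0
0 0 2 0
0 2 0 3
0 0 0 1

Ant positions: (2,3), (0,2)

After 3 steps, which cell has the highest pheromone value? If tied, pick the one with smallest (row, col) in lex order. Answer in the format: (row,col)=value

Step 1: ant0:(2,3)->S->(3,3) | ant1:(0,2)->E->(0,3)
  grid max=4 at (3,3)
Step 2: ant0:(3,3)->N->(2,3) | ant1:(0,3)->S->(1,3)
  grid max=3 at (3,3)
Step 3: ant0:(2,3)->S->(3,3) | ant1:(1,3)->S->(2,3)
  grid max=4 at (3,3)
Final grid:
  0 0 0 0
  0 0 0 0
  0 0 0 2
  0 0 0 4
  0 0 0 0
Max pheromone 4 at (3,3)

Answer: (3,3)=4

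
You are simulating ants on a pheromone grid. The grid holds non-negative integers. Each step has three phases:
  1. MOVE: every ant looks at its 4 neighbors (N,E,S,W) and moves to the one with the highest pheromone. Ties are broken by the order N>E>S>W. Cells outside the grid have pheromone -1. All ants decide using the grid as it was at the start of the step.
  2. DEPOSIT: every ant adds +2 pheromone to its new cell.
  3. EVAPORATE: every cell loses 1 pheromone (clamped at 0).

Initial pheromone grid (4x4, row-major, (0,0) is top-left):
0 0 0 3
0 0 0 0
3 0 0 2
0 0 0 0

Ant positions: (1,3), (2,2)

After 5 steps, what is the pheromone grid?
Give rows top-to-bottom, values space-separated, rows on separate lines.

After step 1: ants at (0,3),(2,3)
  0 0 0 4
  0 0 0 0
  2 0 0 3
  0 0 0 0
After step 2: ants at (1,3),(1,3)
  0 0 0 3
  0 0 0 3
  1 0 0 2
  0 0 0 0
After step 3: ants at (0,3),(0,3)
  0 0 0 6
  0 0 0 2
  0 0 0 1
  0 0 0 0
After step 4: ants at (1,3),(1,3)
  0 0 0 5
  0 0 0 5
  0 0 0 0
  0 0 0 0
After step 5: ants at (0,3),(0,3)
  0 0 0 8
  0 0 0 4
  0 0 0 0
  0 0 0 0

0 0 0 8
0 0 0 4
0 0 0 0
0 0 0 0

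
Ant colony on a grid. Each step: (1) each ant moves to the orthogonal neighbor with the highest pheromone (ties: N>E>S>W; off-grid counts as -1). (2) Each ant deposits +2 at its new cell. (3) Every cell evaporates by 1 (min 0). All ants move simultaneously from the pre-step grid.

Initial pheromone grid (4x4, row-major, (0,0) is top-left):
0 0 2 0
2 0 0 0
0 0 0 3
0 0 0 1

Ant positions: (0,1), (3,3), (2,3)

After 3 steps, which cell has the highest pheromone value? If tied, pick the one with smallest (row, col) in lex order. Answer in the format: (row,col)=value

Answer: (2,3)=6

Derivation:
Step 1: ant0:(0,1)->E->(0,2) | ant1:(3,3)->N->(2,3) | ant2:(2,3)->S->(3,3)
  grid max=4 at (2,3)
Step 2: ant0:(0,2)->E->(0,3) | ant1:(2,3)->S->(3,3) | ant2:(3,3)->N->(2,3)
  grid max=5 at (2,3)
Step 3: ant0:(0,3)->W->(0,2) | ant1:(3,3)->N->(2,3) | ant2:(2,3)->S->(3,3)
  grid max=6 at (2,3)
Final grid:
  0 0 3 0
  0 0 0 0
  0 0 0 6
  0 0 0 4
Max pheromone 6 at (2,3)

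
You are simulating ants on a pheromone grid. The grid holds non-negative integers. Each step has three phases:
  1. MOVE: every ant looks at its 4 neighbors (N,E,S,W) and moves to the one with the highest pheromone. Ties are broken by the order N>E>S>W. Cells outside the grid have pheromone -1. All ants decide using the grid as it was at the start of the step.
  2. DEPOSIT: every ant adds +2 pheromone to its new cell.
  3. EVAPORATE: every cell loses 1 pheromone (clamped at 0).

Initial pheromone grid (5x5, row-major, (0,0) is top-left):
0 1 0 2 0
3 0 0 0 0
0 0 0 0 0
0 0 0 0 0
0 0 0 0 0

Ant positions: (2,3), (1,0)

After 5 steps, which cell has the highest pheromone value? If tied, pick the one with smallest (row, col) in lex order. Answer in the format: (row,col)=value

Step 1: ant0:(2,3)->N->(1,3) | ant1:(1,0)->N->(0,0)
  grid max=2 at (1,0)
Step 2: ant0:(1,3)->N->(0,3) | ant1:(0,0)->S->(1,0)
  grid max=3 at (1,0)
Step 3: ant0:(0,3)->E->(0,4) | ant1:(1,0)->N->(0,0)
  grid max=2 at (1,0)
Step 4: ant0:(0,4)->W->(0,3) | ant1:(0,0)->S->(1,0)
  grid max=3 at (1,0)
Step 5: ant0:(0,3)->E->(0,4) | ant1:(1,0)->N->(0,0)
  grid max=2 at (1,0)
Final grid:
  1 0 0 1 1
  2 0 0 0 0
  0 0 0 0 0
  0 0 0 0 0
  0 0 0 0 0
Max pheromone 2 at (1,0)

Answer: (1,0)=2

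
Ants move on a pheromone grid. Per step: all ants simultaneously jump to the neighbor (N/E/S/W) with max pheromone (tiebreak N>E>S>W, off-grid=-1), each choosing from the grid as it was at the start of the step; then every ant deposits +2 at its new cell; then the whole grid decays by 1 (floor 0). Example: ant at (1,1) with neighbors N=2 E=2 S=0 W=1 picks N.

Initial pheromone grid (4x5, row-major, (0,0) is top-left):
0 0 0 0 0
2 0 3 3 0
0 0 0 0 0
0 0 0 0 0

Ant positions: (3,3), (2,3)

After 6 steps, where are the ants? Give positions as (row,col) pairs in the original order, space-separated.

Step 1: ant0:(3,3)->N->(2,3) | ant1:(2,3)->N->(1,3)
  grid max=4 at (1,3)
Step 2: ant0:(2,3)->N->(1,3) | ant1:(1,3)->W->(1,2)
  grid max=5 at (1,3)
Step 3: ant0:(1,3)->W->(1,2) | ant1:(1,2)->E->(1,3)
  grid max=6 at (1,3)
Step 4: ant0:(1,2)->E->(1,3) | ant1:(1,3)->W->(1,2)
  grid max=7 at (1,3)
Step 5: ant0:(1,3)->W->(1,2) | ant1:(1,2)->E->(1,3)
  grid max=8 at (1,3)
Step 6: ant0:(1,2)->E->(1,3) | ant1:(1,3)->W->(1,2)
  grid max=9 at (1,3)

(1,3) (1,2)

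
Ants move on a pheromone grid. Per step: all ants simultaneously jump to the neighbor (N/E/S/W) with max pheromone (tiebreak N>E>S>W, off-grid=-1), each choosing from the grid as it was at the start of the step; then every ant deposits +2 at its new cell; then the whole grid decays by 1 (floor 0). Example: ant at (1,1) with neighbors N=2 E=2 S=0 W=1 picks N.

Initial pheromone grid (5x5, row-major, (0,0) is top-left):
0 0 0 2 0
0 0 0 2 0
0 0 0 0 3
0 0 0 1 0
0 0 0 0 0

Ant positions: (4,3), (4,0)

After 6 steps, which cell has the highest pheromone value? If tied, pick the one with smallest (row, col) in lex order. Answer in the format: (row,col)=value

Step 1: ant0:(4,3)->N->(3,3) | ant1:(4,0)->N->(3,0)
  grid max=2 at (2,4)
Step 2: ant0:(3,3)->N->(2,3) | ant1:(3,0)->N->(2,0)
  grid max=1 at (2,0)
Step 3: ant0:(2,3)->E->(2,4) | ant1:(2,0)->N->(1,0)
  grid max=2 at (2,4)
Step 4: ant0:(2,4)->N->(1,4) | ant1:(1,0)->N->(0,0)
  grid max=1 at (0,0)
Step 5: ant0:(1,4)->S->(2,4) | ant1:(0,0)->E->(0,1)
  grid max=2 at (2,4)
Step 6: ant0:(2,4)->N->(1,4) | ant1:(0,1)->E->(0,2)
  grid max=1 at (0,2)
Final grid:
  0 0 1 0 0
  0 0 0 0 1
  0 0 0 0 1
  0 0 0 0 0
  0 0 0 0 0
Max pheromone 1 at (0,2)

Answer: (0,2)=1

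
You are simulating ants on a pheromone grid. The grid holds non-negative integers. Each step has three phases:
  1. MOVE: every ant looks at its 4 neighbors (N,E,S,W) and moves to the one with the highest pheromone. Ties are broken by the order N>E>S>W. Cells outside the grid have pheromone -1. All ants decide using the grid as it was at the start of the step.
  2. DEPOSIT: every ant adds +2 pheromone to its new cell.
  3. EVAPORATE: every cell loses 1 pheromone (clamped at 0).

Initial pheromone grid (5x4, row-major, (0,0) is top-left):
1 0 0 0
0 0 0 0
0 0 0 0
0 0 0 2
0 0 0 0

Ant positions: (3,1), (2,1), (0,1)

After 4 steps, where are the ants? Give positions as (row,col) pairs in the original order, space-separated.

Step 1: ant0:(3,1)->N->(2,1) | ant1:(2,1)->N->(1,1) | ant2:(0,1)->W->(0,0)
  grid max=2 at (0,0)
Step 2: ant0:(2,1)->N->(1,1) | ant1:(1,1)->S->(2,1) | ant2:(0,0)->E->(0,1)
  grid max=2 at (1,1)
Step 3: ant0:(1,1)->S->(2,1) | ant1:(2,1)->N->(1,1) | ant2:(0,1)->S->(1,1)
  grid max=5 at (1,1)
Step 4: ant0:(2,1)->N->(1,1) | ant1:(1,1)->S->(2,1) | ant2:(1,1)->S->(2,1)
  grid max=6 at (1,1)

(1,1) (2,1) (2,1)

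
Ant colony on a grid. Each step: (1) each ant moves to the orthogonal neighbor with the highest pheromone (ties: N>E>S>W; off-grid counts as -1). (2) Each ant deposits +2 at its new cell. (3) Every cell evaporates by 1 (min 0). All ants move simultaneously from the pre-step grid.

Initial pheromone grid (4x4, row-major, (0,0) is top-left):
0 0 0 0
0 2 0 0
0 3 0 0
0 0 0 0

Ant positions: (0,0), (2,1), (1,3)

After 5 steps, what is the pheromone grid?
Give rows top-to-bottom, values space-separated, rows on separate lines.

After step 1: ants at (0,1),(1,1),(0,3)
  0 1 0 1
  0 3 0 0
  0 2 0 0
  0 0 0 0
After step 2: ants at (1,1),(2,1),(1,3)
  0 0 0 0
  0 4 0 1
  0 3 0 0
  0 0 0 0
After step 3: ants at (2,1),(1,1),(0,3)
  0 0 0 1
  0 5 0 0
  0 4 0 0
  0 0 0 0
After step 4: ants at (1,1),(2,1),(1,3)
  0 0 0 0
  0 6 0 1
  0 5 0 0
  0 0 0 0
After step 5: ants at (2,1),(1,1),(0,3)
  0 0 0 1
  0 7 0 0
  0 6 0 0
  0 0 0 0

0 0 0 1
0 7 0 0
0 6 0 0
0 0 0 0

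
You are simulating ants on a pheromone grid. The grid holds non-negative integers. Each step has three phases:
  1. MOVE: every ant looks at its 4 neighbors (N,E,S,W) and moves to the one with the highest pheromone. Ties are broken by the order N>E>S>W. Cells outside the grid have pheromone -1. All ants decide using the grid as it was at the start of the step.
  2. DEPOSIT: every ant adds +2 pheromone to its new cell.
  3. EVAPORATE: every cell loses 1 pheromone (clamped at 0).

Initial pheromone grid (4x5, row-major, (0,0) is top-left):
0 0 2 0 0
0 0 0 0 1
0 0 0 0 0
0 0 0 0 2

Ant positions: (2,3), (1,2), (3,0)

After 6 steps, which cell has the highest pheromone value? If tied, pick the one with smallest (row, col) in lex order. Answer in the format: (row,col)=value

Answer: (0,3)=9

Derivation:
Step 1: ant0:(2,3)->N->(1,3) | ant1:(1,2)->N->(0,2) | ant2:(3,0)->N->(2,0)
  grid max=3 at (0,2)
Step 2: ant0:(1,3)->N->(0,3) | ant1:(0,2)->E->(0,3) | ant2:(2,0)->N->(1,0)
  grid max=3 at (0,3)
Step 3: ant0:(0,3)->W->(0,2) | ant1:(0,3)->W->(0,2) | ant2:(1,0)->N->(0,0)
  grid max=5 at (0,2)
Step 4: ant0:(0,2)->E->(0,3) | ant1:(0,2)->E->(0,3) | ant2:(0,0)->E->(0,1)
  grid max=5 at (0,3)
Step 5: ant0:(0,3)->W->(0,2) | ant1:(0,3)->W->(0,2) | ant2:(0,1)->E->(0,2)
  grid max=9 at (0,2)
Step 6: ant0:(0,2)->E->(0,3) | ant1:(0,2)->E->(0,3) | ant2:(0,2)->E->(0,3)
  grid max=9 at (0,3)
Final grid:
  0 0 8 9 0
  0 0 0 0 0
  0 0 0 0 0
  0 0 0 0 0
Max pheromone 9 at (0,3)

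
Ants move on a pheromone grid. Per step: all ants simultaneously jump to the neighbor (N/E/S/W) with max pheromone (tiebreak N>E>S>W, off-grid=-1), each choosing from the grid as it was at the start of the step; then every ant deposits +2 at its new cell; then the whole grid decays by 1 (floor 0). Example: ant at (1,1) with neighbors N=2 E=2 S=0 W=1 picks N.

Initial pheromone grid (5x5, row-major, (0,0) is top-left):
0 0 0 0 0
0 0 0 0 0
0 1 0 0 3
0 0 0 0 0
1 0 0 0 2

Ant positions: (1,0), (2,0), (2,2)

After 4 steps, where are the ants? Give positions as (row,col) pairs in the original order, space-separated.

Step 1: ant0:(1,0)->N->(0,0) | ant1:(2,0)->E->(2,1) | ant2:(2,2)->W->(2,1)
  grid max=4 at (2,1)
Step 2: ant0:(0,0)->E->(0,1) | ant1:(2,1)->N->(1,1) | ant2:(2,1)->N->(1,1)
  grid max=3 at (1,1)
Step 3: ant0:(0,1)->S->(1,1) | ant1:(1,1)->S->(2,1) | ant2:(1,1)->S->(2,1)
  grid max=6 at (2,1)
Step 4: ant0:(1,1)->S->(2,1) | ant1:(2,1)->N->(1,1) | ant2:(2,1)->N->(1,1)
  grid max=7 at (1,1)

(2,1) (1,1) (1,1)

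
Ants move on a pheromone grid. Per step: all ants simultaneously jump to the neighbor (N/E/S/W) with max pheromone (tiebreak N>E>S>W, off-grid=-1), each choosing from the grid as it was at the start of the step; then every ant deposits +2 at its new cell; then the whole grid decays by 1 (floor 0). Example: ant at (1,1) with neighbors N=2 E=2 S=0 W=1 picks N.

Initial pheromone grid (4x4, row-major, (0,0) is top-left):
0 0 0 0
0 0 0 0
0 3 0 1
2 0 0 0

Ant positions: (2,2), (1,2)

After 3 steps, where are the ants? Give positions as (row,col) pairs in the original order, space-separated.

Step 1: ant0:(2,2)->W->(2,1) | ant1:(1,2)->N->(0,2)
  grid max=4 at (2,1)
Step 2: ant0:(2,1)->N->(1,1) | ant1:(0,2)->E->(0,3)
  grid max=3 at (2,1)
Step 3: ant0:(1,1)->S->(2,1) | ant1:(0,3)->S->(1,3)
  grid max=4 at (2,1)

(2,1) (1,3)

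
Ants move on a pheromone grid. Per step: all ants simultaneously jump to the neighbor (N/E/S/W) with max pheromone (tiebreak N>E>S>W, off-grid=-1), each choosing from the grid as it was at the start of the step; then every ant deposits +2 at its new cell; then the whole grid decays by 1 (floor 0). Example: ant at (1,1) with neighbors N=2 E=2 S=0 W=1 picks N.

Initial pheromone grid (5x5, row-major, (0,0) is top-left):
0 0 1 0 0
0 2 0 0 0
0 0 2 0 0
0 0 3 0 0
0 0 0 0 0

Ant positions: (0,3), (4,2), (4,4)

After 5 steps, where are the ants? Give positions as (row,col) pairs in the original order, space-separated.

Step 1: ant0:(0,3)->W->(0,2) | ant1:(4,2)->N->(3,2) | ant2:(4,4)->N->(3,4)
  grid max=4 at (3,2)
Step 2: ant0:(0,2)->E->(0,3) | ant1:(3,2)->N->(2,2) | ant2:(3,4)->N->(2,4)
  grid max=3 at (3,2)
Step 3: ant0:(0,3)->W->(0,2) | ant1:(2,2)->S->(3,2) | ant2:(2,4)->N->(1,4)
  grid max=4 at (3,2)
Step 4: ant0:(0,2)->E->(0,3) | ant1:(3,2)->N->(2,2) | ant2:(1,4)->N->(0,4)
  grid max=3 at (3,2)
Step 5: ant0:(0,3)->E->(0,4) | ant1:(2,2)->S->(3,2) | ant2:(0,4)->W->(0,3)
  grid max=4 at (3,2)

(0,4) (3,2) (0,3)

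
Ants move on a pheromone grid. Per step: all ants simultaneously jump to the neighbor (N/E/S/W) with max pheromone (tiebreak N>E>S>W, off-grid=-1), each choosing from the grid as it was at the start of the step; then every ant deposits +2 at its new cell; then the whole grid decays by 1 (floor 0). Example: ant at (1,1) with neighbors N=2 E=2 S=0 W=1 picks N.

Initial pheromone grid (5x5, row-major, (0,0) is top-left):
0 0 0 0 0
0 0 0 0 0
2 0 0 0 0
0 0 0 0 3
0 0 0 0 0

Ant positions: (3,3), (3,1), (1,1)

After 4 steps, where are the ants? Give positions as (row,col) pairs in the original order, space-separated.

Step 1: ant0:(3,3)->E->(3,4) | ant1:(3,1)->N->(2,1) | ant2:(1,1)->N->(0,1)
  grid max=4 at (3,4)
Step 2: ant0:(3,4)->N->(2,4) | ant1:(2,1)->W->(2,0) | ant2:(0,1)->E->(0,2)
  grid max=3 at (3,4)
Step 3: ant0:(2,4)->S->(3,4) | ant1:(2,0)->N->(1,0) | ant2:(0,2)->E->(0,3)
  grid max=4 at (3,4)
Step 4: ant0:(3,4)->N->(2,4) | ant1:(1,0)->S->(2,0) | ant2:(0,3)->E->(0,4)
  grid max=3 at (3,4)

(2,4) (2,0) (0,4)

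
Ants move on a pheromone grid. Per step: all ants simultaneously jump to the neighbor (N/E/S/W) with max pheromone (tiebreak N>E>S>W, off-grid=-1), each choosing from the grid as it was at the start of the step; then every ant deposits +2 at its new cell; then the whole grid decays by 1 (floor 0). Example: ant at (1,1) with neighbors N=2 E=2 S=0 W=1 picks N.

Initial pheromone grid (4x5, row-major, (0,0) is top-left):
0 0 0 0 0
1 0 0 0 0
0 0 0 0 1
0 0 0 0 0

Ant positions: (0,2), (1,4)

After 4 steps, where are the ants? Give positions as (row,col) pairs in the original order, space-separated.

Step 1: ant0:(0,2)->E->(0,3) | ant1:(1,4)->S->(2,4)
  grid max=2 at (2,4)
Step 2: ant0:(0,3)->E->(0,4) | ant1:(2,4)->N->(1,4)
  grid max=1 at (0,4)
Step 3: ant0:(0,4)->S->(1,4) | ant1:(1,4)->N->(0,4)
  grid max=2 at (0,4)
Step 4: ant0:(1,4)->N->(0,4) | ant1:(0,4)->S->(1,4)
  grid max=3 at (0,4)

(0,4) (1,4)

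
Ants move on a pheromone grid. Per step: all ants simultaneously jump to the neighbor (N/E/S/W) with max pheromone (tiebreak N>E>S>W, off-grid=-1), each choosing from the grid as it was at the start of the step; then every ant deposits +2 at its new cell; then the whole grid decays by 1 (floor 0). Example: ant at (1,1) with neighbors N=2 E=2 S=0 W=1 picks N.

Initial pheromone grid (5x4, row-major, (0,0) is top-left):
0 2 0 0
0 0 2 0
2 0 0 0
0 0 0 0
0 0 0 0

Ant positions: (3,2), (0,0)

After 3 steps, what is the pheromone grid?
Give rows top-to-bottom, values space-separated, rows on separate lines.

After step 1: ants at (2,2),(0,1)
  0 3 0 0
  0 0 1 0
  1 0 1 0
  0 0 0 0
  0 0 0 0
After step 2: ants at (1,2),(0,2)
  0 2 1 0
  0 0 2 0
  0 0 0 0
  0 0 0 0
  0 0 0 0
After step 3: ants at (0,2),(1,2)
  0 1 2 0
  0 0 3 0
  0 0 0 0
  0 0 0 0
  0 0 0 0

0 1 2 0
0 0 3 0
0 0 0 0
0 0 0 0
0 0 0 0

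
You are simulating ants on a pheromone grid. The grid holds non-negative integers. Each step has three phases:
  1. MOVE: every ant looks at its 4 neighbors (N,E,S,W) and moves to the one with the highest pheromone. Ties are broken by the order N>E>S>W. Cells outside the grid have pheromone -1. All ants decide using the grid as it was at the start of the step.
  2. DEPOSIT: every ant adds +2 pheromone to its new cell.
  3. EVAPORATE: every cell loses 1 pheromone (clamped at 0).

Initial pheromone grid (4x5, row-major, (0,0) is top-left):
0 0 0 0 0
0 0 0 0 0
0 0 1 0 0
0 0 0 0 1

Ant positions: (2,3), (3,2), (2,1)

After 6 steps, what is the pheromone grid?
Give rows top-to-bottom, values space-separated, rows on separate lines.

After step 1: ants at (2,2),(2,2),(2,2)
  0 0 0 0 0
  0 0 0 0 0
  0 0 6 0 0
  0 0 0 0 0
After step 2: ants at (1,2),(1,2),(1,2)
  0 0 0 0 0
  0 0 5 0 0
  0 0 5 0 0
  0 0 0 0 0
After step 3: ants at (2,2),(2,2),(2,2)
  0 0 0 0 0
  0 0 4 0 0
  0 0 10 0 0
  0 0 0 0 0
After step 4: ants at (1,2),(1,2),(1,2)
  0 0 0 0 0
  0 0 9 0 0
  0 0 9 0 0
  0 0 0 0 0
After step 5: ants at (2,2),(2,2),(2,2)
  0 0 0 0 0
  0 0 8 0 0
  0 0 14 0 0
  0 0 0 0 0
After step 6: ants at (1,2),(1,2),(1,2)
  0 0 0 0 0
  0 0 13 0 0
  0 0 13 0 0
  0 0 0 0 0

0 0 0 0 0
0 0 13 0 0
0 0 13 0 0
0 0 0 0 0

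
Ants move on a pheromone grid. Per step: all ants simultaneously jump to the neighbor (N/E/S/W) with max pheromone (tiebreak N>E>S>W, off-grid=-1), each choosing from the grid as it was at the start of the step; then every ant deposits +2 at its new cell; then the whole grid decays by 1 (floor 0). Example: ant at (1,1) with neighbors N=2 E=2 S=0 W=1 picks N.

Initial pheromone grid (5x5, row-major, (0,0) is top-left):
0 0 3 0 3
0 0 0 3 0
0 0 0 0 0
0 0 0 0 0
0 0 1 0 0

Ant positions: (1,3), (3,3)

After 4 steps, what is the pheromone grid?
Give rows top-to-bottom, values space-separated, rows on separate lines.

After step 1: ants at (0,3),(2,3)
  0 0 2 1 2
  0 0 0 2 0
  0 0 0 1 0
  0 0 0 0 0
  0 0 0 0 0
After step 2: ants at (0,4),(1,3)
  0 0 1 0 3
  0 0 0 3 0
  0 0 0 0 0
  0 0 0 0 0
  0 0 0 0 0
After step 3: ants at (1,4),(0,3)
  0 0 0 1 2
  0 0 0 2 1
  0 0 0 0 0
  0 0 0 0 0
  0 0 0 0 0
After step 4: ants at (0,4),(0,4)
  0 0 0 0 5
  0 0 0 1 0
  0 0 0 0 0
  0 0 0 0 0
  0 0 0 0 0

0 0 0 0 5
0 0 0 1 0
0 0 0 0 0
0 0 0 0 0
0 0 0 0 0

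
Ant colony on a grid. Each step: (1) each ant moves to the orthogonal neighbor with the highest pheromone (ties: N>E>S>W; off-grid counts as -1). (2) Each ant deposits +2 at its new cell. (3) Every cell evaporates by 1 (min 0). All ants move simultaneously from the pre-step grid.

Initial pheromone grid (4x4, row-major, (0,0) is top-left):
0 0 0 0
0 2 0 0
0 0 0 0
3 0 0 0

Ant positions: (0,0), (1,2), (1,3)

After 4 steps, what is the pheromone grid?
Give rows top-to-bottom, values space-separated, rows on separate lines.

After step 1: ants at (0,1),(1,1),(0,3)
  0 1 0 1
  0 3 0 0
  0 0 0 0
  2 0 0 0
After step 2: ants at (1,1),(0,1),(1,3)
  0 2 0 0
  0 4 0 1
  0 0 0 0
  1 0 0 0
After step 3: ants at (0,1),(1,1),(0,3)
  0 3 0 1
  0 5 0 0
  0 0 0 0
  0 0 0 0
After step 4: ants at (1,1),(0,1),(1,3)
  0 4 0 0
  0 6 0 1
  0 0 0 0
  0 0 0 0

0 4 0 0
0 6 0 1
0 0 0 0
0 0 0 0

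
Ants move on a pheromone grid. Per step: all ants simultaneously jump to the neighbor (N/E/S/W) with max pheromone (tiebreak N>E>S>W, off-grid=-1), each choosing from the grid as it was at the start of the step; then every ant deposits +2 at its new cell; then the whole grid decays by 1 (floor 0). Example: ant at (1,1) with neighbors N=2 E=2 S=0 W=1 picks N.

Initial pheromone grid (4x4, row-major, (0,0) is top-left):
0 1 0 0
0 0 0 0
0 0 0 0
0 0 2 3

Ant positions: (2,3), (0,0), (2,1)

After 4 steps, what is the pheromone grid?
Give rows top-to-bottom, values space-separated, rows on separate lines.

After step 1: ants at (3,3),(0,1),(1,1)
  0 2 0 0
  0 1 0 0
  0 0 0 0
  0 0 1 4
After step 2: ants at (3,2),(1,1),(0,1)
  0 3 0 0
  0 2 0 0
  0 0 0 0
  0 0 2 3
After step 3: ants at (3,3),(0,1),(1,1)
  0 4 0 0
  0 3 0 0
  0 0 0 0
  0 0 1 4
After step 4: ants at (3,2),(1,1),(0,1)
  0 5 0 0
  0 4 0 0
  0 0 0 0
  0 0 2 3

0 5 0 0
0 4 0 0
0 0 0 0
0 0 2 3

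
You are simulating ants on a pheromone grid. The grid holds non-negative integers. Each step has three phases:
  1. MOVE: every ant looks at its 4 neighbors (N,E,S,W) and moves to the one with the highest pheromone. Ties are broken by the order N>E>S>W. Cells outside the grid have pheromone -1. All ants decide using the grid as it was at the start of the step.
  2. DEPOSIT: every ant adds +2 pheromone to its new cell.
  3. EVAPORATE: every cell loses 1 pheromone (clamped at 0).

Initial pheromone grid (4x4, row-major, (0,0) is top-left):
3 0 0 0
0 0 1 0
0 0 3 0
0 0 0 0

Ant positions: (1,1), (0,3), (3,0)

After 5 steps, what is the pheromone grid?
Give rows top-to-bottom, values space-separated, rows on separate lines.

After step 1: ants at (1,2),(1,3),(2,0)
  2 0 0 0
  0 0 2 1
  1 0 2 0
  0 0 0 0
After step 2: ants at (2,2),(1,2),(1,0)
  1 0 0 0
  1 0 3 0
  0 0 3 0
  0 0 0 0
After step 3: ants at (1,2),(2,2),(0,0)
  2 0 0 0
  0 0 4 0
  0 0 4 0
  0 0 0 0
After step 4: ants at (2,2),(1,2),(0,1)
  1 1 0 0
  0 0 5 0
  0 0 5 0
  0 0 0 0
After step 5: ants at (1,2),(2,2),(0,0)
  2 0 0 0
  0 0 6 0
  0 0 6 0
  0 0 0 0

2 0 0 0
0 0 6 0
0 0 6 0
0 0 0 0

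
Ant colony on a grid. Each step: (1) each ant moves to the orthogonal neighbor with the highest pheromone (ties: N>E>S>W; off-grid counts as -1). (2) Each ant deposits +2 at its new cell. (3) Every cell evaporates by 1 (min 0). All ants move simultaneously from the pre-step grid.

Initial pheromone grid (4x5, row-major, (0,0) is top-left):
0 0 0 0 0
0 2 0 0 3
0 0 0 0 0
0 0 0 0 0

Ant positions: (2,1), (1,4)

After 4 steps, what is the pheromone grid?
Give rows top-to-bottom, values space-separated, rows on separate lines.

After step 1: ants at (1,1),(0,4)
  0 0 0 0 1
  0 3 0 0 2
  0 0 0 0 0
  0 0 0 0 0
After step 2: ants at (0,1),(1,4)
  0 1 0 0 0
  0 2 0 0 3
  0 0 0 0 0
  0 0 0 0 0
After step 3: ants at (1,1),(0,4)
  0 0 0 0 1
  0 3 0 0 2
  0 0 0 0 0
  0 0 0 0 0
After step 4: ants at (0,1),(1,4)
  0 1 0 0 0
  0 2 0 0 3
  0 0 0 0 0
  0 0 0 0 0

0 1 0 0 0
0 2 0 0 3
0 0 0 0 0
0 0 0 0 0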